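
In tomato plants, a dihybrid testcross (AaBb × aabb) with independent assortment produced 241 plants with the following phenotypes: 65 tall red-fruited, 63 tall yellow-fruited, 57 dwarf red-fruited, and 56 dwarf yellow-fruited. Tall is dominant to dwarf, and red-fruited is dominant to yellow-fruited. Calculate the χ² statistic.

0.975

A dihybrid testcross with independent assortment gives a 1:1:1:1 ratio.
Total ratio parts = 4. Expected numbers out of 241:
  tall red-fruited: 241 × 1/4 = 60.25
  tall yellow-fruited: 241 × 1/4 = 60.25
  dwarf red-fruited: 241 × 1/4 = 60.25
  dwarf yellow-fruited: 241 × 1/4 = 60.25
χ² = Σ (O − E)² / E
  tall red-fruited: (65 − 60.25)² / 60.25 = 0.3745
  tall yellow-fruited: (63 − 60.25)² / 60.25 = 0.1255
  dwarf red-fruited: (57 − 60.25)² / 60.25 = 0.1753
  dwarf yellow-fruited: (56 − 60.25)² / 60.25 = 0.2998
χ² = 0.3745 + 0.1255 + 0.1753 + 0.2998 = 0.9751 ≈ 0.975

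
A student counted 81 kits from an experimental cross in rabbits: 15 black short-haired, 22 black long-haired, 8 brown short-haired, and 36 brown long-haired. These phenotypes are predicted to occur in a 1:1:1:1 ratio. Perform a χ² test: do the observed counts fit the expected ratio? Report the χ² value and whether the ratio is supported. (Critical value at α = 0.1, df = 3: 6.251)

21.173; not consistent

Under the 1:1:1:1 hypothesis (Σ ratio = 4, N = 81):
  black short-haired: 81 × 1/4 = 20.25
  black long-haired: 81 × 1/4 = 20.25
  brown short-haired: 81 × 1/4 = 20.25
  brown long-haired: 81 × 1/4 = 20.25
χ² = Σ (O − E)² / E
  black short-haired: (15 − 20.25)² / 20.25 = 1.3611
  black long-haired: (22 − 20.25)² / 20.25 = 0.1512
  brown short-haired: (8 − 20.25)² / 20.25 = 7.4105
  brown long-haired: (36 − 20.25)² / 20.25 = 12.2500
χ² = 1.3611 + 0.1512 + 7.4105 + 12.2500 = 21.1728 ≈ 21.173
Degrees of freedom = 4 − 1 = 3; critical value at α = 0.1 is 6.251.
Since 21.173 > 6.251, we reject the null hypothesis — the data do not fit the 1:1:1:1 ratio.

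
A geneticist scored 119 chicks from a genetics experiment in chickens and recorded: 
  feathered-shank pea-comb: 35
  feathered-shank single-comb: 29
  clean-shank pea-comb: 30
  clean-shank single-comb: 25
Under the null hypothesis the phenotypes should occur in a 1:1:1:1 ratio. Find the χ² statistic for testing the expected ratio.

Expected counts for N = 119 under a 1:1:1:1 ratio (total parts = 4):
  feathered-shank pea-comb: 119 × 1/4 = 29.75
  feathered-shank single-comb: 119 × 1/4 = 29.75
  clean-shank pea-comb: 119 × 1/4 = 29.75
  clean-shank single-comb: 119 × 1/4 = 29.75
χ² = Σ (O − E)² / E
  feathered-shank pea-comb: (35 − 29.75)² / 29.75 = 0.9265
  feathered-shank single-comb: (29 − 29.75)² / 29.75 = 0.0189
  clean-shank pea-comb: (30 − 29.75)² / 29.75 = 0.0021
  clean-shank single-comb: (25 − 29.75)² / 29.75 = 0.7584
χ² = 0.9265 + 0.0189 + 0.0021 + 0.7584 = 1.7059 ≈ 1.706

1.706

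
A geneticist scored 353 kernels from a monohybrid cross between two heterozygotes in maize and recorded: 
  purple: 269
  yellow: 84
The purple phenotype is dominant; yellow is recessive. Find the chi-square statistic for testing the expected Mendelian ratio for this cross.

0.273

For a monohybrid cross between heterozygotes with complete dominance, the expected phenotypic ratio is 3:1.
Total ratio parts = 4. Expected numbers out of 353:
  purple: 353 × 3/4 = 264.75
  yellow: 353 × 1/4 = 88.25
χ² = Σ (O − E)² / E
  purple: (269 − 264.75)² / 264.75 = 0.0682
  yellow: (84 − 88.25)² / 88.25 = 0.2047
χ² = 0.0682 + 0.2047 = 0.2729 ≈ 0.273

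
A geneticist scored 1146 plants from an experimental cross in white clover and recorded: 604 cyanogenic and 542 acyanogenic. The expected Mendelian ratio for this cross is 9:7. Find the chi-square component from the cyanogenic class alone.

Expected counts for N = 1146 under a 9:7 ratio (total parts = 16):
  cyanogenic: 1146 × 9/16 = 644.625
  acyanogenic: 1146 × 7/16 = 501.375
Contribution of cyanogenic: (604 − 644.625)² / 644.625 = 2.5602

2.560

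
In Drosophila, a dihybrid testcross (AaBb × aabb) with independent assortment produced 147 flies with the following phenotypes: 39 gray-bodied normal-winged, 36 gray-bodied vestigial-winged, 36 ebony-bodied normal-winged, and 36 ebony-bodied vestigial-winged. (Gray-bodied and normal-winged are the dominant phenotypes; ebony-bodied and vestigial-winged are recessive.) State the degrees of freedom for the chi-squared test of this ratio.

3

A dihybrid testcross with independent assortment gives a 1:1:1:1 ratio.
A goodness-of-fit test with 4 phenotype classes has df = 4 − 1 = 3.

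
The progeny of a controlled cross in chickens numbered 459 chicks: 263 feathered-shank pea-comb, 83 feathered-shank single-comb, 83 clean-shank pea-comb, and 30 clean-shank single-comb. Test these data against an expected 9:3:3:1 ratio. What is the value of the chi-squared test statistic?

0.368

Total ratio parts = 16. Expected numbers out of 459:
  feathered-shank pea-comb: 459 × 9/16 = 258.1875
  feathered-shank single-comb: 459 × 3/16 = 86.0625
  clean-shank pea-comb: 459 × 3/16 = 86.0625
  clean-shank single-comb: 459 × 1/16 = 28.6875
χ² = Σ (O − E)² / E
  feathered-shank pea-comb: (263 − 258.1875)² / 258.1875 = 0.0897
  feathered-shank single-comb: (83 − 86.0625)² / 86.0625 = 0.1090
  clean-shank pea-comb: (83 − 86.0625)² / 86.0625 = 0.1090
  clean-shank single-comb: (30 − 28.6875)² / 28.6875 = 0.0600
χ² = 0.0897 + 0.1090 + 0.1090 + 0.0600 = 0.3677 ≈ 0.368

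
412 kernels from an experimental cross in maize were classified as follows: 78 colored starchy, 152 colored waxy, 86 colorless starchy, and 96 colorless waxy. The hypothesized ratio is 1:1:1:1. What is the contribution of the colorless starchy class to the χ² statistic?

2.806

The 1:1:1:1 ratio has 4 parts, so with N = 412 the expected counts are:
  colored starchy: 412 × 1/4 = 103
  colored waxy: 412 × 1/4 = 103
  colorless starchy: 412 × 1/4 = 103
  colorless waxy: 412 × 1/4 = 103
Contribution of colorless starchy: (86 − 103)² / 103 = 2.8058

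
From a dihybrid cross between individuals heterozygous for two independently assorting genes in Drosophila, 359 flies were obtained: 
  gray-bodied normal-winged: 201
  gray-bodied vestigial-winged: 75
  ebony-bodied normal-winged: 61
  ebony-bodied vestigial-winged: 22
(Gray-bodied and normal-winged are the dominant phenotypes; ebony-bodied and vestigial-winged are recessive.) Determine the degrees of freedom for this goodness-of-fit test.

3

A dihybrid F₂ with independent assortment and complete dominance at both loci gives a 9:3:3:1 phenotypic ratio.
A goodness-of-fit test with 4 phenotype classes has df = 4 − 1 = 3.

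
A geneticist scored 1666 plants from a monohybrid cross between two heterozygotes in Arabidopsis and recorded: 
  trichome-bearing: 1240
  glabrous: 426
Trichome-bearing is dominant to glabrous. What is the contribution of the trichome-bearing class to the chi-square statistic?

0.072

For a monohybrid cross between heterozygotes with complete dominance, the expected phenotypic ratio is 3:1.
The 3:1 ratio has 4 parts, so with N = 1666 the expected counts are:
  trichome-bearing: 1666 × 3/4 = 1249.5
  glabrous: 1666 × 1/4 = 416.5
Contribution of trichome-bearing: (1240 − 1249.5)² / 1249.5 = 0.0722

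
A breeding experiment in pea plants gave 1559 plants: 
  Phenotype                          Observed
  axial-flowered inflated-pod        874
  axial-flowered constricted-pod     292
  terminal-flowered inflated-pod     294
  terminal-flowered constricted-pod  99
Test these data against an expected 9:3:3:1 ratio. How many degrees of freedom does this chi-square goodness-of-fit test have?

3

A goodness-of-fit test with 4 phenotype classes has df = 4 − 1 = 3.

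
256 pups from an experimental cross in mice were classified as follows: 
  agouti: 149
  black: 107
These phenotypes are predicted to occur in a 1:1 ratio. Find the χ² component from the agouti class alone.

Total ratio parts = 2. Expected numbers out of 256:
  agouti: 256 × 1/2 = 128
  black: 256 × 1/2 = 128
Contribution of agouti: (149 − 128)² / 128 = 3.4453

3.445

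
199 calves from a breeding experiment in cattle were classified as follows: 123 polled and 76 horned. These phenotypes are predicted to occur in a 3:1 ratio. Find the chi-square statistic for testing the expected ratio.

Under the 3:1 hypothesis (Σ ratio = 4, N = 199):
  polled: 199 × 3/4 = 149.25
  horned: 199 × 1/4 = 49.75
χ² = Σ (O − E)² / E
  polled: (123 − 149.25)² / 149.25 = 4.6168
  horned: (76 − 49.75)² / 49.75 = 13.8505
χ² = 4.6168 + 13.8505 = 18.4673 ≈ 18.467

18.467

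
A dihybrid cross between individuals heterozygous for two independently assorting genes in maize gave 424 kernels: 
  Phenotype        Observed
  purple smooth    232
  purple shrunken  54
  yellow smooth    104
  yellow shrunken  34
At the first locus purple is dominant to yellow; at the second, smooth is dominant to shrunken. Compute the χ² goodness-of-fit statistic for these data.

A dihybrid F₂ with independent assortment and complete dominance at both loci gives a 9:3:3:1 phenotypic ratio.
Total ratio parts = 16. Expected numbers out of 424:
  purple smooth: 424 × 9/16 = 238.5
  purple shrunken: 424 × 3/16 = 79.5
  yellow smooth: 424 × 3/16 = 79.5
  yellow shrunken: 424 × 1/16 = 26.5
χ² = Σ (O − E)² / E
  purple smooth: (232 − 238.5)² / 238.5 = 0.1771
  purple shrunken: (54 − 79.5)² / 79.5 = 8.1792
  yellow smooth: (104 − 79.5)² / 79.5 = 7.5503
  yellow shrunken: (34 − 26.5)² / 26.5 = 2.1226
χ² = 0.1771 + 8.1792 + 7.5503 + 2.1226 = 18.0292 ≈ 18.029

18.029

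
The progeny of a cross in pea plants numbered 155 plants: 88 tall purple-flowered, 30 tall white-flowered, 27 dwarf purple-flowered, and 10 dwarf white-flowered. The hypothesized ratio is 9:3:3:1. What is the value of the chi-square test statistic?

Under the 9:3:3:1 hypothesis (Σ ratio = 16, N = 155):
  tall purple-flowered: 155 × 9/16 = 87.1875
  tall white-flowered: 155 × 3/16 = 29.0625
  dwarf purple-flowered: 155 × 3/16 = 29.0625
  dwarf white-flowered: 155 × 1/16 = 9.6875
χ² = Σ (O − E)² / E
  tall purple-flowered: (88 − 87.1875)² / 87.1875 = 0.0076
  tall white-flowered: (30 − 29.0625)² / 29.0625 = 0.0302
  dwarf purple-flowered: (27 − 29.0625)² / 29.0625 = 0.1464
  dwarf white-flowered: (10 − 9.6875)² / 9.6875 = 0.0101
χ² = 0.0076 + 0.0302 + 0.1464 + 0.0101 = 0.1943 ≈ 0.194

0.194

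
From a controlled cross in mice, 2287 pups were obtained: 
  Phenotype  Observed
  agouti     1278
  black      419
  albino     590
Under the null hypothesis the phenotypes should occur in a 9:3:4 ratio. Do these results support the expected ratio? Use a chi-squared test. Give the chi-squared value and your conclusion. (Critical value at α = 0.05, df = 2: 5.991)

Under the 9:3:4 hypothesis (Σ ratio = 16, N = 2287):
  agouti: 2287 × 9/16 = 1286.4375
  black: 2287 × 3/16 = 428.8125
  albino: 2287 × 4/16 = 571.75
χ² = Σ (O − E)² / E
  agouti: (1278 − 1286.4375)² / 1286.4375 = 0.0553
  black: (419 − 428.8125)² / 428.8125 = 0.2245
  albino: (590 − 571.75)² / 571.75 = 0.5825
χ² = 0.0553 + 0.2245 + 0.5825 = 0.8623 ≈ 0.862
Degrees of freedom = 3 − 1 = 2; critical value at α = 0.05 is 5.991.
Since 0.862 < 5.991, we fail to reject the null hypothesis — the data are consistent with the 9:3:4 ratio.

0.862; consistent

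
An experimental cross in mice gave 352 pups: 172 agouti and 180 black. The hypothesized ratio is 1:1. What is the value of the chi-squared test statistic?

Under the 1:1 hypothesis (Σ ratio = 2, N = 352):
  agouti: 352 × 1/2 = 176
  black: 352 × 1/2 = 176
χ² = Σ (O − E)² / E
  agouti: (172 − 176)² / 176 = 0.0909
  black: (180 − 176)² / 176 = 0.0909
χ² = 0.0909 + 0.0909 = 0.1818 ≈ 0.182

0.182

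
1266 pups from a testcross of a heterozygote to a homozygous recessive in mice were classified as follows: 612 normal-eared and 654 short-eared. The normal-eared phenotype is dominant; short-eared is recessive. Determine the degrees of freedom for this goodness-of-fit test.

A testcross of a heterozygote (Aa × aa) gives a 1:1 phenotypic ratio.
A goodness-of-fit test with 2 phenotype classes has df = 2 − 1 = 1.

1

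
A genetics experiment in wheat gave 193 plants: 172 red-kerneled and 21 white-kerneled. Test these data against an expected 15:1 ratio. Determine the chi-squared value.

Under the 15:1 hypothesis (Σ ratio = 16, N = 193):
  red-kerneled: 193 × 15/16 = 180.9375
  white-kerneled: 193 × 1/16 = 12.0625
χ² = Σ (O − E)² / E
  red-kerneled: (172 − 180.9375)² / 180.9375 = 0.4415
  white-kerneled: (21 − 12.0625)² / 12.0625 = 6.6221
χ² = 0.4415 + 6.6221 = 7.0636 ≈ 7.064

7.064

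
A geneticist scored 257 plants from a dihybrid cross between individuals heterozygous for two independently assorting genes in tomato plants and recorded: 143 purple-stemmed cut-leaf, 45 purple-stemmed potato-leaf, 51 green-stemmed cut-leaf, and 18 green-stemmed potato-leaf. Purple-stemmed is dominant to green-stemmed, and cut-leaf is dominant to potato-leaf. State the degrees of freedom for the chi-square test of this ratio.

A dihybrid F₂ with independent assortment and complete dominance at both loci gives a 9:3:3:1 phenotypic ratio.
A goodness-of-fit test with 4 phenotype classes has df = 4 − 1 = 3.

3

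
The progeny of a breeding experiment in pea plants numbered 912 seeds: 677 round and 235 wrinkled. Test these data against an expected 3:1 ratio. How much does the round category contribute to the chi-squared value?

0.072

Total ratio parts = 4. Expected numbers out of 912:
  round: 912 × 3/4 = 684
  wrinkled: 912 × 1/4 = 228
Contribution of round: (677 − 684)² / 684 = 0.0716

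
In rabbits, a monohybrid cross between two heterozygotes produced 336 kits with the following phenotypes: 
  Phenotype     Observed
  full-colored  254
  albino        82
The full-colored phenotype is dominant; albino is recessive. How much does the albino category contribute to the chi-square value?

For a monohybrid cross between heterozygotes with complete dominance, the expected phenotypic ratio is 3:1.
Under the 3:1 hypothesis (Σ ratio = 4, N = 336):
  full-colored: 336 × 3/4 = 252
  albino: 336 × 1/4 = 84
Contribution of albino: (82 − 84)² / 84 = 0.0476

0.048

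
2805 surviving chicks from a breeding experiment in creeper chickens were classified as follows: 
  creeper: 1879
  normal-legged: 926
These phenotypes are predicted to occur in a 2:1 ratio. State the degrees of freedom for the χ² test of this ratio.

1

A goodness-of-fit test with 2 phenotype classes has df = 2 − 1 = 1.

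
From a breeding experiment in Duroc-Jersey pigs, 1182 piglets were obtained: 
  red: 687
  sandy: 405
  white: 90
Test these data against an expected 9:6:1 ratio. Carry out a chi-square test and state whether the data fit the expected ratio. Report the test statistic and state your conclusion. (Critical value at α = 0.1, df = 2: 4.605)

The 9:6:1 ratio has 16 parts, so with N = 1182 the expected counts are:
  red: 1182 × 9/16 = 664.875
  sandy: 1182 × 6/16 = 443.25
  white: 1182 × 1/16 = 73.875
χ² = Σ (O − E)² / E
  red: (687 − 664.875)² / 664.875 = 0.7363
  sandy: (405 − 443.25)² / 443.25 = 3.3008
  white: (90 − 73.875)² / 73.875 = 3.5197
χ² = 0.7363 + 3.3008 + 3.5197 = 7.5568 ≈ 7.557
Degrees of freedom = 3 − 1 = 2; critical value at α = 0.1 is 4.605.
Since 7.557 > 4.605, we reject the null hypothesis — the data do not fit the 9:6:1 ratio.

7.557; not consistent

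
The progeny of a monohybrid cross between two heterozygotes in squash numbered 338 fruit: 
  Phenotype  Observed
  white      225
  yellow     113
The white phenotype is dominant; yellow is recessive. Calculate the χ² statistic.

12.817

For a monohybrid cross between heterozygotes with complete dominance, the expected phenotypic ratio is 3:1.
The 3:1 ratio has 4 parts, so with N = 338 the expected counts are:
  white: 338 × 3/4 = 253.5
  yellow: 338 × 1/4 = 84.5
χ² = Σ (O − E)² / E
  white: (225 − 253.5)² / 253.5 = 3.2041
  yellow: (113 − 84.5)² / 84.5 = 9.6124
χ² = 3.2041 + 9.6124 = 12.8165 ≈ 12.817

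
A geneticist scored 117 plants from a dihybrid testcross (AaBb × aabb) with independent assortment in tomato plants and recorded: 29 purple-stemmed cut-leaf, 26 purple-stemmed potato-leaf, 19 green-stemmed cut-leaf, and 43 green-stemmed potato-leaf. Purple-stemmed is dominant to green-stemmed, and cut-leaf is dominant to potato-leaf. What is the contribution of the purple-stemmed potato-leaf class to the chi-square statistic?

0.361

A dihybrid testcross with independent assortment gives a 1:1:1:1 ratio.
The 1:1:1:1 ratio has 4 parts, so with N = 117 the expected counts are:
  purple-stemmed cut-leaf: 117 × 1/4 = 29.25
  purple-stemmed potato-leaf: 117 × 1/4 = 29.25
  green-stemmed cut-leaf: 117 × 1/4 = 29.25
  green-stemmed potato-leaf: 117 × 1/4 = 29.25
Contribution of purple-stemmed potato-leaf: (26 − 29.25)² / 29.25 = 0.3611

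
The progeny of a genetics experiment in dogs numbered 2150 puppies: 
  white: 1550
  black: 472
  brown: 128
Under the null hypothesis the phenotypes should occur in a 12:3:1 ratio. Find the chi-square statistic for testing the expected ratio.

14.492

Expected counts for N = 2150 under a 12:3:1 ratio (total parts = 16):
  white: 2150 × 12/16 = 1612.5
  black: 2150 × 3/16 = 403.125
  brown: 2150 × 1/16 = 134.375
χ² = Σ (O − E)² / E
  white: (1550 − 1612.5)² / 1612.5 = 2.4225
  black: (472 − 403.125)² / 403.125 = 11.7675
  brown: (128 − 134.375)² / 134.375 = 0.3024
χ² = 2.4225 + 11.7675 + 0.3024 = 14.4924 ≈ 14.492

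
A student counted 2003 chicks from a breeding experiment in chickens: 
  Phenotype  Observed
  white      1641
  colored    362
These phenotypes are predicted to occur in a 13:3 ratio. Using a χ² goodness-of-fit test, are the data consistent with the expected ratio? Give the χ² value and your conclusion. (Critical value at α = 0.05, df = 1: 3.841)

0.603; consistent

The 13:3 ratio has 16 parts, so with N = 2003 the expected counts are:
  white: 2003 × 13/16 = 1627.4375
  colored: 2003 × 3/16 = 375.5625
χ² = Σ (O − E)² / E
  white: (1641 − 1627.4375)² / 1627.4375 = 0.1130
  colored: (362 − 375.5625)² / 375.5625 = 0.4898
χ² = 0.1130 + 0.4898 = 0.6028 ≈ 0.603
Degrees of freedom = 2 − 1 = 1; critical value at α = 0.05 is 3.841.
Since 0.603 < 3.841, we fail to reject the null hypothesis — the data are consistent with the 13:3 ratio.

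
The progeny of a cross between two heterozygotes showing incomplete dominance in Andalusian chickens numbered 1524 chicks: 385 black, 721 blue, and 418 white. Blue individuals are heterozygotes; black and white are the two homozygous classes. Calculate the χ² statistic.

5.841

With incomplete dominance, a heterozygote × heterozygote cross gives a 1:2:1 phenotypic ratio.
Total ratio parts = 4. Expected numbers out of 1524:
  black: 1524 × 1/4 = 381
  blue: 1524 × 2/4 = 762
  white: 1524 × 1/4 = 381
χ² = Σ (O − E)² / E
  black: (385 − 381)² / 381 = 0.0420
  blue: (721 − 762)² / 762 = 2.2060
  white: (418 − 381)² / 381 = 3.5932
χ² = 0.0420 + 2.2060 + 3.5932 = 5.8412 ≈ 5.841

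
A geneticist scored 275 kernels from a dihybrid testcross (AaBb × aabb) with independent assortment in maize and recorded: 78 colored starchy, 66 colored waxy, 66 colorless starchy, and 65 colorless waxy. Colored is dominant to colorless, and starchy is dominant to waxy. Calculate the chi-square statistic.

A dihybrid testcross with independent assortment gives a 1:1:1:1 ratio.
The 1:1:1:1 ratio has 4 parts, so with N = 275 the expected counts are:
  colored starchy: 275 × 1/4 = 68.75
  colored waxy: 275 × 1/4 = 68.75
  colorless starchy: 275 × 1/4 = 68.75
  colorless waxy: 275 × 1/4 = 68.75
χ² = Σ (O − E)² / E
  colored starchy: (78 − 68.75)² / 68.75 = 1.2445
  colored waxy: (66 − 68.75)² / 68.75 = 0.1100
  colorless starchy: (66 − 68.75)² / 68.75 = 0.1100
  colorless waxy: (65 − 68.75)² / 68.75 = 0.2045
χ² = 1.2445 + 0.1100 + 0.1100 + 0.2045 = 1.669

1.669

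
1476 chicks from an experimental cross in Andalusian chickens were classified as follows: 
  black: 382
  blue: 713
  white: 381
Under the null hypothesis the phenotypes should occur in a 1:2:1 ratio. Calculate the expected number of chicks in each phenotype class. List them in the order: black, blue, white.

369, 738, 369

Under the 1:2:1 hypothesis (Σ ratio = 4, N = 1476):
  black: 1476 × 1/4 = 369
  blue: 1476 × 2/4 = 738
  white: 1476 × 1/4 = 369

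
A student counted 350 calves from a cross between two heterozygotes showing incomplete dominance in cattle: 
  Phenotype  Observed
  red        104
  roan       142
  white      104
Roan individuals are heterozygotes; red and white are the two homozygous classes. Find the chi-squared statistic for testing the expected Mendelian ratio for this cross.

With incomplete dominance, a heterozygote × heterozygote cross gives a 1:2:1 phenotypic ratio.
The 1:2:1 ratio has 4 parts, so with N = 350 the expected counts are:
  red: 350 × 1/4 = 87.5
  roan: 350 × 2/4 = 175
  white: 350 × 1/4 = 87.5
χ² = Σ (O − E)² / E
  red: (104 − 87.5)² / 87.5 = 3.1114
  roan: (142 − 175)² / 175 = 6.2229
  white: (104 − 87.5)² / 87.5 = 3.1114
χ² = 3.1114 + 6.2229 + 3.1114 = 12.4457 ≈ 12.446

12.446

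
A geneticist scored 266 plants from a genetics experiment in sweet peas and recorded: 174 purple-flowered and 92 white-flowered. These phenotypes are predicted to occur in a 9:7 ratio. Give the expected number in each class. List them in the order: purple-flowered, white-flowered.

The 9:7 ratio has 16 parts, so with N = 266 the expected counts are:
  purple-flowered: 266 × 9/16 = 149.625
  white-flowered: 266 × 7/16 = 116.375

149.625, 116.375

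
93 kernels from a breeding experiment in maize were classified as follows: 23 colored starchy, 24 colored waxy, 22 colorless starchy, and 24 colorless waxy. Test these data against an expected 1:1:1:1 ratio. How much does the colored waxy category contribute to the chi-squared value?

0.024

The 1:1:1:1 ratio has 4 parts, so with N = 93 the expected counts are:
  colored starchy: 93 × 1/4 = 23.25
  colored waxy: 93 × 1/4 = 23.25
  colorless starchy: 93 × 1/4 = 23.25
  colorless waxy: 93 × 1/4 = 23.25
Contribution of colored waxy: (24 − 23.25)² / 23.25 = 0.0242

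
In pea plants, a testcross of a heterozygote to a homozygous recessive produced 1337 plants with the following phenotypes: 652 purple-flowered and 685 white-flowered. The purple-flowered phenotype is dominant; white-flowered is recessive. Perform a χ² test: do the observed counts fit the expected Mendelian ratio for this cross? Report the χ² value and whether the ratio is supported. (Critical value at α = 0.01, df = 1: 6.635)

A testcross of a heterozygote (Aa × aa) gives a 1:1 phenotypic ratio.
Under the 1:1 hypothesis (Σ ratio = 2, N = 1337):
  purple-flowered: 1337 × 1/2 = 668.5
  white-flowered: 1337 × 1/2 = 668.5
χ² = Σ (O − E)² / E
  purple-flowered: (652 − 668.5)² / 668.5 = 0.4073
  white-flowered: (685 − 668.5)² / 668.5 = 0.4073
χ² = 0.4073 + 0.4073 = 0.8146 ≈ 0.815
Degrees of freedom = 2 − 1 = 1; critical value at α = 0.01 is 6.635.
Since 0.815 < 6.635, we fail to reject the null hypothesis — the data are consistent with the 1:1 ratio.

0.815; consistent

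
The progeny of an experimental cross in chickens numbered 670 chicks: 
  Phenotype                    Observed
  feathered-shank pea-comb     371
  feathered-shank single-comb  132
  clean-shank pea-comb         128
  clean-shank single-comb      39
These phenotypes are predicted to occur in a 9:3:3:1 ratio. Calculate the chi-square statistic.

Expected counts for N = 670 under a 9:3:3:1 ratio (total parts = 16):
  feathered-shank pea-comb: 670 × 9/16 = 376.875
  feathered-shank single-comb: 670 × 3/16 = 125.625
  clean-shank pea-comb: 670 × 3/16 = 125.625
  clean-shank single-comb: 670 × 1/16 = 41.875
χ² = Σ (O − E)² / E
  feathered-shank pea-comb: (371 − 376.875)² / 376.875 = 0.0916
  feathered-shank single-comb: (132 − 125.625)² / 125.625 = 0.3235
  clean-shank pea-comb: (128 − 125.625)² / 125.625 = 0.0449
  clean-shank single-comb: (39 − 41.875)² / 41.875 = 0.1974
χ² = 0.0916 + 0.3235 + 0.0449 + 0.1974 = 0.6574 ≈ 0.657

0.657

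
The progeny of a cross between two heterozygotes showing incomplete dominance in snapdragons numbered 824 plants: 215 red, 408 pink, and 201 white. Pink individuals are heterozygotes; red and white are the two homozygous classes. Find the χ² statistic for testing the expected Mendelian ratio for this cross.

0.553

With incomplete dominance, a heterozygote × heterozygote cross gives a 1:2:1 phenotypic ratio.
The 1:2:1 ratio has 4 parts, so with N = 824 the expected counts are:
  red: 824 × 1/4 = 206
  pink: 824 × 2/4 = 412
  white: 824 × 1/4 = 206
χ² = Σ (O − E)² / E
  red: (215 − 206)² / 206 = 0.3932
  pink: (408 − 412)² / 412 = 0.0388
  white: (201 − 206)² / 206 = 0.1214
χ² = 0.3932 + 0.0388 + 0.1214 = 0.5534 ≈ 0.553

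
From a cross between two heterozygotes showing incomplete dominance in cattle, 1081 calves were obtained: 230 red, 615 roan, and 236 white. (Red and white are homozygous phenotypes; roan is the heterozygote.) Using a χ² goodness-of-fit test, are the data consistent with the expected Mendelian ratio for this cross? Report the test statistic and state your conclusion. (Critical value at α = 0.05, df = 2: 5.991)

20.604; not consistent

With incomplete dominance, a heterozygote × heterozygote cross gives a 1:2:1 phenotypic ratio.
Total ratio parts = 4. Expected numbers out of 1081:
  red: 1081 × 1/4 = 270.25
  roan: 1081 × 2/4 = 540.5
  white: 1081 × 1/4 = 270.25
χ² = Σ (O − E)² / E
  red: (230 − 270.25)² / 270.25 = 5.9947
  roan: (615 − 540.5)² / 540.5 = 10.2687
  white: (236 − 270.25)² / 270.25 = 4.3407
χ² = 5.9947 + 10.2687 + 4.3407 = 20.6041 ≈ 20.604
Degrees of freedom = 3 − 1 = 2; critical value at α = 0.05 is 5.991.
Since 20.604 > 5.991, we reject the null hypothesis — the data do not fit the 1:2:1 ratio.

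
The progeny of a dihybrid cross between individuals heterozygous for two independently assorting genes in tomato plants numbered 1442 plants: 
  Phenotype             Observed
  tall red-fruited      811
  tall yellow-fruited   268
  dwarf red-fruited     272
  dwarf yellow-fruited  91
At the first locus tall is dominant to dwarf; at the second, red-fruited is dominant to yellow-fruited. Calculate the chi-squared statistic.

0.039

A dihybrid F₂ with independent assortment and complete dominance at both loci gives a 9:3:3:1 phenotypic ratio.
Under the 9:3:3:1 hypothesis (Σ ratio = 16, N = 1442):
  tall red-fruited: 1442 × 9/16 = 811.125
  tall yellow-fruited: 1442 × 3/16 = 270.375
  dwarf red-fruited: 1442 × 3/16 = 270.375
  dwarf yellow-fruited: 1442 × 1/16 = 90.125
χ² = Σ (O − E)² / E
  tall red-fruited: (811 − 811.125)² / 811.125 = 0.0000
  tall yellow-fruited: (268 − 270.375)² / 270.375 = 0.0209
  dwarf red-fruited: (272 − 270.375)² / 270.375 = 0.0098
  dwarf yellow-fruited: (91 − 90.125)² / 90.125 = 0.0085
χ² = 0.0000 + 0.0209 + 0.0098 + 0.0085 = 0.0392 ≈ 0.039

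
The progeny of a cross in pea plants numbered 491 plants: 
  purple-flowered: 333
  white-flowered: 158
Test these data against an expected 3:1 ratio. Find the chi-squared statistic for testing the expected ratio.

13.497

The 3:1 ratio has 4 parts, so with N = 491 the expected counts are:
  purple-flowered: 491 × 3/4 = 368.25
  white-flowered: 491 × 1/4 = 122.75
χ² = Σ (O − E)² / E
  purple-flowered: (333 − 368.25)² / 368.25 = 3.3742
  white-flowered: (158 − 122.75)² / 122.75 = 10.1227
χ² = 3.3742 + 10.1227 = 13.4969 ≈ 13.497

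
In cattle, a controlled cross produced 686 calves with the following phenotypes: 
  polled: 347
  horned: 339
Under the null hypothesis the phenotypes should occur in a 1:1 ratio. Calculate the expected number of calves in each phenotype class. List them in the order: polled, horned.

Under the 1:1 hypothesis (Σ ratio = 2, N = 686):
  polled: 686 × 1/2 = 343
  horned: 686 × 1/2 = 343

343, 343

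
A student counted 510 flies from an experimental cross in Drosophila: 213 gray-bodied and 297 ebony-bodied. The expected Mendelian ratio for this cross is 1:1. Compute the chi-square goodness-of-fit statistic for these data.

The 1:1 ratio has 2 parts, so with N = 510 the expected counts are:
  gray-bodied: 510 × 1/2 = 255
  ebony-bodied: 510 × 1/2 = 255
χ² = Σ (O − E)² / E
  gray-bodied: (213 − 255)² / 255 = 6.9176
  ebony-bodied: (297 − 255)² / 255 = 6.9176
χ² = 6.9176 + 6.9176 = 13.8352 ≈ 13.835

13.835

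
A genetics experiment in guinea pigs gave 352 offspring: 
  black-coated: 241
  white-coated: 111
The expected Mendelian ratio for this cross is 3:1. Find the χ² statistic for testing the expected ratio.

8.015

Total ratio parts = 4. Expected numbers out of 352:
  black-coated: 352 × 3/4 = 264
  white-coated: 352 × 1/4 = 88
χ² = Σ (O − E)² / E
  black-coated: (241 − 264)² / 264 = 2.0038
  white-coated: (111 − 88)² / 88 = 6.0114
χ² = 2.0038 + 6.0114 = 8.0152 ≈ 8.015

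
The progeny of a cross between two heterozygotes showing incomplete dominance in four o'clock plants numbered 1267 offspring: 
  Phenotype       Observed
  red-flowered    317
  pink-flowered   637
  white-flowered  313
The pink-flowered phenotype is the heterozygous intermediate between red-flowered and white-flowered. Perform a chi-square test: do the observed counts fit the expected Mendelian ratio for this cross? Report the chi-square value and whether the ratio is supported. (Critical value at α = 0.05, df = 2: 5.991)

0.064; consistent

With incomplete dominance, a heterozygote × heterozygote cross gives a 1:2:1 phenotypic ratio.
The 1:2:1 ratio has 4 parts, so with N = 1267 the expected counts are:
  red-flowered: 1267 × 1/4 = 316.75
  pink-flowered: 1267 × 2/4 = 633.5
  white-flowered: 1267 × 1/4 = 316.75
χ² = Σ (O − E)² / E
  red-flowered: (317 − 316.75)² / 316.75 = 0.0002
  pink-flowered: (637 − 633.5)² / 633.5 = 0.0193
  white-flowered: (313 − 316.75)² / 316.75 = 0.0444
χ² = 0.0002 + 0.0193 + 0.0444 = 0.0639 ≈ 0.064
Degrees of freedom = 3 − 1 = 2; critical value at α = 0.05 is 5.991.
Since 0.064 < 5.991, we fail to reject the null hypothesis — the data are consistent with the 1:2:1 ratio.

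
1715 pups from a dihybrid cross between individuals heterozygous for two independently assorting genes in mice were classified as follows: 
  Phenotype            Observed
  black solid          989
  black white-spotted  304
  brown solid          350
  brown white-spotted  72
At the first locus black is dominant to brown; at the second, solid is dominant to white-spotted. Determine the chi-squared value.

A dihybrid F₂ with independent assortment and complete dominance at both loci gives a 9:3:3:1 phenotypic ratio.
Under the 9:3:3:1 hypothesis (Σ ratio = 16, N = 1715):
  black solid: 1715 × 9/16 = 964.6875
  black white-spotted: 1715 × 3/16 = 321.5625
  brown solid: 1715 × 3/16 = 321.5625
  brown white-spotted: 1715 × 1/16 = 107.1875
χ² = Σ (O − E)² / E
  black solid: (989 − 964.6875)² / 964.6875 = 0.6127
  black white-spotted: (304 − 321.5625)² / 321.5625 = 0.9592
  brown solid: (350 − 321.5625)² / 321.5625 = 2.5149
  brown white-spotted: (72 − 107.1875)² / 107.1875 = 11.5513
χ² = 0.6127 + 0.9592 + 2.5149 + 11.5513 = 15.6381 ≈ 15.638

15.638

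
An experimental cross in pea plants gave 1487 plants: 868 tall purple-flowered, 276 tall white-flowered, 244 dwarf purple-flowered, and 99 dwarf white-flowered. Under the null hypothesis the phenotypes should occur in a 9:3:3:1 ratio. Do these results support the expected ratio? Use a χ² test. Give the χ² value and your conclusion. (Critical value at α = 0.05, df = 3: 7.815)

Expected counts for N = 1487 under a 9:3:3:1 ratio (total parts = 16):
  tall purple-flowered: 1487 × 9/16 = 836.4375
  tall white-flowered: 1487 × 3/16 = 278.8125
  dwarf purple-flowered: 1487 × 3/16 = 278.8125
  dwarf white-flowered: 1487 × 1/16 = 92.9375
χ² = Σ (O − E)² / E
  tall purple-flowered: (868 − 836.4375)² / 836.4375 = 1.1910
  tall white-flowered: (276 − 278.8125)² / 278.8125 = 0.0284
  dwarf purple-flowered: (244 − 278.8125)² / 278.8125 = 4.3467
  dwarf white-flowered: (99 − 92.9375)² / 92.9375 = 0.3955
χ² = 1.1910 + 0.0284 + 4.3467 + 0.3955 = 5.9616 ≈ 5.962
Degrees of freedom = 4 − 1 = 3; critical value at α = 0.05 is 7.815.
Since 5.962 < 7.815, we fail to reject the null hypothesis — the data are consistent with the 9:3:3:1 ratio.

5.962; consistent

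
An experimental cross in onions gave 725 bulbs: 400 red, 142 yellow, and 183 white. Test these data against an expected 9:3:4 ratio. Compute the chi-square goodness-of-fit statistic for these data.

0.437

Under the 9:3:4 hypothesis (Σ ratio = 16, N = 725):
  red: 725 × 9/16 = 407.8125
  yellow: 725 × 3/16 = 135.9375
  white: 725 × 4/16 = 181.25
χ² = Σ (O − E)² / E
  red: (400 − 407.8125)² / 407.8125 = 0.1497
  yellow: (142 − 135.9375)² / 135.9375 = 0.2704
  white: (183 − 181.25)² / 181.25 = 0.0169
χ² = 0.1497 + 0.2704 + 0.0169 = 0.437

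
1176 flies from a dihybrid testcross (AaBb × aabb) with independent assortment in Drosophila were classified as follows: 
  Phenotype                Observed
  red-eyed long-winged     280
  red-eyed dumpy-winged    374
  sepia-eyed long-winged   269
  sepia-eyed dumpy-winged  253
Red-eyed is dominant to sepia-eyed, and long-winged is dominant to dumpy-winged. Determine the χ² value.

A dihybrid testcross with independent assortment gives a 1:1:1:1 ratio.
Under the 1:1:1:1 hypothesis (Σ ratio = 4, N = 1176):
  red-eyed long-winged: 1176 × 1/4 = 294
  red-eyed dumpy-winged: 1176 × 1/4 = 294
  sepia-eyed long-winged: 1176 × 1/4 = 294
  sepia-eyed dumpy-winged: 1176 × 1/4 = 294
χ² = Σ (O − E)² / E
  red-eyed long-winged: (280 − 294)² / 294 = 0.6667
  red-eyed dumpy-winged: (374 − 294)² / 294 = 21.7687
  sepia-eyed long-winged: (269 − 294)² / 294 = 2.1259
  sepia-eyed dumpy-winged: (253 − 294)² / 294 = 5.7177
χ² = 0.6667 + 21.7687 + 2.1259 + 5.7177 = 30.279

30.279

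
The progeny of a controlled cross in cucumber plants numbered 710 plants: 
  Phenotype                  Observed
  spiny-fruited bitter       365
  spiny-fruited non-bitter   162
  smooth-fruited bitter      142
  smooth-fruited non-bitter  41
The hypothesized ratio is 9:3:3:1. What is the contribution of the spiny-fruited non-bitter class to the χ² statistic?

The 9:3:3:1 ratio has 16 parts, so with N = 710 the expected counts are:
  spiny-fruited bitter: 710 × 9/16 = 399.375
  spiny-fruited non-bitter: 710 × 3/16 = 133.125
  smooth-fruited bitter: 710 × 3/16 = 133.125
  smooth-fruited non-bitter: 710 × 1/16 = 44.375
Contribution of spiny-fruited non-bitter: (162 − 133.125)² / 133.125 = 6.2630

6.263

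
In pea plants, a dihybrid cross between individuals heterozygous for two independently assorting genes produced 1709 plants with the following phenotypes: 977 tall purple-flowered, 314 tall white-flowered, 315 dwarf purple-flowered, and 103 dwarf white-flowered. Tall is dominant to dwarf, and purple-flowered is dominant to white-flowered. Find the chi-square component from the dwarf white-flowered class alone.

A dihybrid F₂ with independent assortment and complete dominance at both loci gives a 9:3:3:1 phenotypic ratio.
Total ratio parts = 16. Expected numbers out of 1709:
  tall purple-flowered: 1709 × 9/16 = 961.3125
  tall white-flowered: 1709 × 3/16 = 320.4375
  dwarf purple-flowered: 1709 × 3/16 = 320.4375
  dwarf white-flowered: 1709 × 1/16 = 106.8125
Contribution of dwarf white-flowered: (103 − 106.8125)² / 106.8125 = 0.1361

0.136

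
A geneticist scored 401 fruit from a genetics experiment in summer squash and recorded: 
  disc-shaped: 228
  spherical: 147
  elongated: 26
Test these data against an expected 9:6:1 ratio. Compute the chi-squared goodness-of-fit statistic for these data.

The 9:6:1 ratio has 16 parts, so with N = 401 the expected counts are:
  disc-shaped: 401 × 9/16 = 225.5625
  spherical: 401 × 6/16 = 150.375
  elongated: 401 × 1/16 = 25.0625
χ² = Σ (O − E)² / E
  disc-shaped: (228 − 225.5625)² / 225.5625 = 0.0263
  spherical: (147 − 150.375)² / 150.375 = 0.0757
  elongated: (26 − 25.0625)² / 25.0625 = 0.0351
χ² = 0.0263 + 0.0757 + 0.0351 = 0.1371 ≈ 0.137

0.137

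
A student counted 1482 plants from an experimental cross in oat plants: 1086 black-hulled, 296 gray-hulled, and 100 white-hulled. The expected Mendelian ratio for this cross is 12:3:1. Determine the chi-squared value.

2.354

Total ratio parts = 16. Expected numbers out of 1482:
  black-hulled: 1482 × 12/16 = 1111.5
  gray-hulled: 1482 × 3/16 = 277.875
  white-hulled: 1482 × 1/16 = 92.625
χ² = Σ (O − E)² / E
  black-hulled: (1086 − 1111.5)² / 1111.5 = 0.5850
  gray-hulled: (296 − 277.875)² / 277.875 = 1.1822
  white-hulled: (100 − 92.625)² / 92.625 = 0.5872
χ² = 0.5850 + 1.1822 + 0.5872 = 2.3544 ≈ 2.354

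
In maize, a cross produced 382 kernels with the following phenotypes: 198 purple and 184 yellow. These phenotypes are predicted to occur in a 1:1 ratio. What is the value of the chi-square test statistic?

0.513

The 1:1 ratio has 2 parts, so with N = 382 the expected counts are:
  purple: 382 × 1/2 = 191
  yellow: 382 × 1/2 = 191
χ² = Σ (O − E)² / E
  purple: (198 − 191)² / 191 = 0.2565
  yellow: (184 − 191)² / 191 = 0.2565
χ² = 0.2565 + 0.2565 = 0.513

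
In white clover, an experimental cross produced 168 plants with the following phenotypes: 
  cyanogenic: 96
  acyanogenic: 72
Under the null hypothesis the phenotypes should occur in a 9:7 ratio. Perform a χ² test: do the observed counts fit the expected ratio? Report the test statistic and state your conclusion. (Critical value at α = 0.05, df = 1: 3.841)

0.054; consistent

The 9:7 ratio has 16 parts, so with N = 168 the expected counts are:
  cyanogenic: 168 × 9/16 = 94.5
  acyanogenic: 168 × 7/16 = 73.5
χ² = Σ (O − E)² / E
  cyanogenic: (96 − 94.5)² / 94.5 = 0.0238
  acyanogenic: (72 − 73.5)² / 73.5 = 0.0306
χ² = 0.0238 + 0.0306 = 0.0544 ≈ 0.054
Degrees of freedom = 2 − 1 = 1; critical value at α = 0.05 is 3.841.
Since 0.054 < 3.841, we fail to reject the null hypothesis — the data are consistent with the 9:7 ratio.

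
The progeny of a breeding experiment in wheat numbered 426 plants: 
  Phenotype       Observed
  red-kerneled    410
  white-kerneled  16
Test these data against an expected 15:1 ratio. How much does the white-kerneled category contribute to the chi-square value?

The 15:1 ratio has 16 parts, so with N = 426 the expected counts are:
  red-kerneled: 426 × 15/16 = 399.375
  white-kerneled: 426 × 1/16 = 26.625
Contribution of white-kerneled: (16 − 26.625)² / 26.625 = 4.2400

4.240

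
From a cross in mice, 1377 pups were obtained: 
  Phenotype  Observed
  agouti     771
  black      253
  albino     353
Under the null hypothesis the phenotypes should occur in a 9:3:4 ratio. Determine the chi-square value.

Under the 9:3:4 hypothesis (Σ ratio = 16, N = 1377):
  agouti: 1377 × 9/16 = 774.5625
  black: 1377 × 3/16 = 258.1875
  albino: 1377 × 4/16 = 344.25
χ² = Σ (O − E)² / E
  agouti: (771 − 774.5625)² / 774.5625 = 0.0164
  black: (253 − 258.1875)² / 258.1875 = 0.1042
  albino: (353 − 344.25)² / 344.25 = 0.2224
χ² = 0.0164 + 0.1042 + 0.2224 = 0.343

0.343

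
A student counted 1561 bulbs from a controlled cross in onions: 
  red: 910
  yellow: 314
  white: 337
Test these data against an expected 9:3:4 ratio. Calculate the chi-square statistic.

9.980

Expected counts for N = 1561 under a 9:3:4 ratio (total parts = 16):
  red: 1561 × 9/16 = 878.0625
  yellow: 1561 × 3/16 = 292.6875
  white: 1561 × 4/16 = 390.25
χ² = Σ (O − E)² / E
  red: (910 − 878.0625)² / 878.0625 = 1.1617
  yellow: (314 − 292.6875)² / 292.6875 = 1.5519
  white: (337 − 390.25)² / 390.25 = 7.2660
χ² = 1.1617 + 1.5519 + 7.2660 = 9.9796 ≈ 9.980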